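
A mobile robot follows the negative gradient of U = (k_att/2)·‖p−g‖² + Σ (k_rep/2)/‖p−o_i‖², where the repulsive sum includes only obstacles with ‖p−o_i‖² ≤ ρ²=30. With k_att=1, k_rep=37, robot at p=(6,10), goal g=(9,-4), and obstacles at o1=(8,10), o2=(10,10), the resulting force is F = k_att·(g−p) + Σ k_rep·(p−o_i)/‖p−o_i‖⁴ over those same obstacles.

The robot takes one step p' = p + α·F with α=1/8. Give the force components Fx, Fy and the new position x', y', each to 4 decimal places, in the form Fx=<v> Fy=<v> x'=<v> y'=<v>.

Fx=-2.2031 Fy=-14.0000 x'=5.7246 y'=8.2500

F_att = 1·(g−p) = 1·(3,-14) = (3.0000,-14.0000)
o1: d²=4 ≤ ρ²=30; F_rep = 37·(-2,0)/4² = (-4.6250,0.0000)
o2: d²=16 ≤ ρ²=30; F_rep = 37·(-4,0)/16² = (-0.5781,0.0000)
F = F_att + ΣF_rep = (-2.2031,-14.0000)
p' = p + 1/8·F = (5.7246,8.2500)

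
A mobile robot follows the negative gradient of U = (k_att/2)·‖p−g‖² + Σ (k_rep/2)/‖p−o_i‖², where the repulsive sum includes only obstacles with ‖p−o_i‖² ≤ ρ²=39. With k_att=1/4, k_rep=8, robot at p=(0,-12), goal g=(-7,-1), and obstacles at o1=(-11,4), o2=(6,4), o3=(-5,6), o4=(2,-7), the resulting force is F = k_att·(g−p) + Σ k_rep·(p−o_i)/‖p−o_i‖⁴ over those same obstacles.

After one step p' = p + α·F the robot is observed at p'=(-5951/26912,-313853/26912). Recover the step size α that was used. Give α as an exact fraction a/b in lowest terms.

F_att = 1/4·(g−p) = 1/4·(-7,11) = (-1.7500,2.7500)
o1: d²=377 > ρ²=39 → inactive
o2: d²=292 > ρ²=39 → inactive
o3: d²=349 > ρ²=39 → inactive
o4: d²=29 ≤ ρ²=39; F_rep = 8·(-2,-5)/29² = (-0.0190,-0.0476)
F = F_att + ΣF_rep = (-1.7690,2.7024)
Δp = p'−p = (-0.2211,0.3378); α = Δx/Fx = (-5951/26912) / (-5951/3364) = 1/8
check: Δy/Fy = (9091/26912) / (9091/3364) = 1/8 ✓

α = 1/8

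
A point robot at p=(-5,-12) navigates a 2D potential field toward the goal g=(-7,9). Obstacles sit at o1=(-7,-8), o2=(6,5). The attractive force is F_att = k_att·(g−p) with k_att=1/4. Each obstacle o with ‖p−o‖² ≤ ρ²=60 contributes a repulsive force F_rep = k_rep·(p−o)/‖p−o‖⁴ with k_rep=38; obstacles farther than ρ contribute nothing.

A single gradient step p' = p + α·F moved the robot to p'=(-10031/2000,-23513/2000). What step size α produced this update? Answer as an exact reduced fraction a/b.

F_att = 1/4·(g−p) = 1/4·(-2,21) = (-0.5000,5.2500)
o1: d²=20 ≤ ρ²=60; F_rep = 38·(2,-4)/20² = (0.1900,-0.3800)
o2: d²=410 > ρ²=60 → inactive
F = F_att + ΣF_rep = (-0.3100,4.8700)
Δp = p'−p = (-0.0155,0.2435); α = Δx/Fx = (-31/2000) / (-31/100) = 1/20
check: Δy/Fy = (487/2000) / (487/100) = 1/20 ✓

α = 1/20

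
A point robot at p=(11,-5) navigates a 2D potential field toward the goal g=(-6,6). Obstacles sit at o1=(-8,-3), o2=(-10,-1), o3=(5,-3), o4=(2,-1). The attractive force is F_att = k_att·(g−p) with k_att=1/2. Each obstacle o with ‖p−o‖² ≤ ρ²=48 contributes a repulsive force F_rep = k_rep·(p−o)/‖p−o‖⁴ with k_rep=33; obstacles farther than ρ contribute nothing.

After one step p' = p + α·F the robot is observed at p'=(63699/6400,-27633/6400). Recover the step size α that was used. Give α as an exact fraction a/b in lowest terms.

F_att = 1/2·(g−p) = 1/2·(-17,11) = (-8.5000,5.5000)
o1: d²=365 > ρ²=48 → inactive
o2: d²=457 > ρ²=48 → inactive
o3: d²=40 ≤ ρ²=48; F_rep = 33·(6,-2)/40² = (0.1237,-0.0413)
o4: d²=97 > ρ²=48 → inactive
F = F_att + ΣF_rep = (-8.3763,5.4588)
Δp = p'−p = (-1.0470,0.6823); α = Δx/Fx = (-6701/6400) / (-6701/800) = 1/8
check: Δy/Fy = (4367/6400) / (4367/800) = 1/8 ✓

α = 1/8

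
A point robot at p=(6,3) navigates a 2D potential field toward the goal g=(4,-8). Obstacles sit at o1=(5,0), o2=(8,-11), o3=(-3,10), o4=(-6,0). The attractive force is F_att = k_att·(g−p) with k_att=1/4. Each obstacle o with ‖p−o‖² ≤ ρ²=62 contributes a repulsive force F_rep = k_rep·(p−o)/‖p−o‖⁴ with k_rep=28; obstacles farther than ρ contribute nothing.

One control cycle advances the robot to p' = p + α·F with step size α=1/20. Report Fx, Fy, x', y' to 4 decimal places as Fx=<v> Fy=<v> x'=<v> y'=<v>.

Fx=-0.2200 Fy=-1.9100 x'=5.9890 y'=2.9045

F_att = 1/4·(g−p) = 1/4·(-2,-11) = (-0.5000,-2.7500)
o1: d²=10 ≤ ρ²=62; F_rep = 28·(1,3)/10² = (0.2800,0.8400)
o2: d²=200 > ρ²=62 → inactive
o3: d²=130 > ρ²=62 → inactive
o4: d²=153 > ρ²=62 → inactive
F = F_att + ΣF_rep = (-0.2200,-1.9100)
p' = p + 1/20·F = (5.9890,2.9045)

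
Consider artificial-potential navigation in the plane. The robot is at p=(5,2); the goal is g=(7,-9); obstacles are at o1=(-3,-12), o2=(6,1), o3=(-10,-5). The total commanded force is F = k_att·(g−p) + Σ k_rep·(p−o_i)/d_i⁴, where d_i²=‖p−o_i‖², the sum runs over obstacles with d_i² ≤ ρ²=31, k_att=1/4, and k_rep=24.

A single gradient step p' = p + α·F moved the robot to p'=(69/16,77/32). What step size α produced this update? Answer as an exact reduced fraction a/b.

α = 1/8

F_att = 1/4·(g−p) = 1/4·(2,-11) = (0.5000,-2.7500)
o1: d²=260 > ρ²=31 → inactive
o2: d²=2 ≤ ρ²=31; F_rep = 24·(-1,1)/2² = (-6.0000,6.0000)
o3: d²=274 > ρ²=31 → inactive
F = F_att + ΣF_rep = (-5.5000,3.2500)
Δp = p'−p = (-0.6875,0.4062); α = Δx/Fx = (-11/16) / (-11/2) = 1/8
check: Δy/Fy = (13/32) / (13/4) = 1/8 ✓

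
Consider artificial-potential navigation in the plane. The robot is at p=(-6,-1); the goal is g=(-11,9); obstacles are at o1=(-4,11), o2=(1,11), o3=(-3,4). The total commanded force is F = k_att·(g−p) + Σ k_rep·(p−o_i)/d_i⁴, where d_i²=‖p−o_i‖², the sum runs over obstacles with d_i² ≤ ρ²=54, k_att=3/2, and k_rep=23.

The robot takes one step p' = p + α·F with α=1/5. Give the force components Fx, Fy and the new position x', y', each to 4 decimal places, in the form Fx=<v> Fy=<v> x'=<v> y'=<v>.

F_att = 3/2·(g−p) = 3/2·(-5,10) = (-7.5000,15.0000)
o1: d²=148 > ρ²=54 → inactive
o2: d²=193 > ρ²=54 → inactive
o3: d²=34 ≤ ρ²=54; F_rep = 23·(-3,-5)/34² = (-0.0597,-0.0995)
F = F_att + ΣF_rep = (-7.5597,14.9005)
p' = p + 1/5·F = (-7.5119,1.9801)

Fx=-7.5597 Fy=14.9005 x'=-7.5119 y'=1.9801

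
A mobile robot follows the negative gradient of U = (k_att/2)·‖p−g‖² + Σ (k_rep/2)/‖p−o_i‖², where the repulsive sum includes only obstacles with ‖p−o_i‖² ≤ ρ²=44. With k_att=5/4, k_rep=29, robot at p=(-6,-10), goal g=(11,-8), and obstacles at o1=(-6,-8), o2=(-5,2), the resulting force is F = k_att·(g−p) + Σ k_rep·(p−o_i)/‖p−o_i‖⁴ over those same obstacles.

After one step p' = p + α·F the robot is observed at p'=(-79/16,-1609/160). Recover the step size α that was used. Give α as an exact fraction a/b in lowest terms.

F_att = 5/4·(g−p) = 5/4·(17,2) = (21.2500,2.5000)
o1: d²=4 ≤ ρ²=44; F_rep = 29·(0,-2)/4² = (0.0000,-3.6250)
o2: d²=145 > ρ²=44 → inactive
F = F_att + ΣF_rep = (21.2500,-1.1250)
Δp = p'−p = (1.0625,-0.0563); α = Δx/Fx = (17/16) / (85/4) = 1/20
check: Δy/Fy = (-9/160) / (-9/8) = 1/20 ✓

α = 1/20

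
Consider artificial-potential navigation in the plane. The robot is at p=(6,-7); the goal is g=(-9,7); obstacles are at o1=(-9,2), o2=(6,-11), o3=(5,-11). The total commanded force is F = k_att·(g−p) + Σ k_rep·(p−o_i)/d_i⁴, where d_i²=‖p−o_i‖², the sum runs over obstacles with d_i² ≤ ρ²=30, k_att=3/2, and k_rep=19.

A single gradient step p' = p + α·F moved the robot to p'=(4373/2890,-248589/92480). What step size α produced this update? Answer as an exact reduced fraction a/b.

α = 1/5

F_att = 3/2·(g−p) = 3/2·(-15,14) = (-22.5000,21.0000)
o1: d²=306 > ρ²=30 → inactive
o2: d²=16 ≤ ρ²=30; F_rep = 19·(0,4)/16² = (0.0000,0.2969)
o3: d²=17 ≤ ρ²=30; F_rep = 19·(1,4)/17² = (0.0657,0.2630)
F = F_att + ΣF_rep = (-22.4343,21.5599)
Δp = p'−p = (-4.4869,4.3120); α = Δx/Fx = (-12967/2890) / (-12967/578) = 1/5
check: Δy/Fy = (398771/92480) / (398771/18496) = 1/5 ✓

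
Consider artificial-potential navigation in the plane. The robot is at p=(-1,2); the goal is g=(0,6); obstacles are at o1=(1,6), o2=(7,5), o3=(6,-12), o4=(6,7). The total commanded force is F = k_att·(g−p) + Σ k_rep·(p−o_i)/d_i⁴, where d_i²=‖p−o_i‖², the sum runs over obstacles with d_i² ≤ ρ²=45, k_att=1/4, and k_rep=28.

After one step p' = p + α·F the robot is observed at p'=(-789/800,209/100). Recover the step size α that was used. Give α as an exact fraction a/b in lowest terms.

α = 1/8

F_att = 1/4·(g−p) = 1/4·(1,4) = (0.2500,1.0000)
o1: d²=20 ≤ ρ²=45; F_rep = 28·(-2,-4)/20² = (-0.1400,-0.2800)
o2: d²=73 > ρ²=45 → inactive
o3: d²=245 > ρ²=45 → inactive
o4: d²=74 > ρ²=45 → inactive
F = F_att + ΣF_rep = (0.1100,0.7200)
Δp = p'−p = (0.0138,0.0900); α = Δx/Fx = (11/800) / (11/100) = 1/8
check: Δy/Fy = (9/100) / (18/25) = 1/8 ✓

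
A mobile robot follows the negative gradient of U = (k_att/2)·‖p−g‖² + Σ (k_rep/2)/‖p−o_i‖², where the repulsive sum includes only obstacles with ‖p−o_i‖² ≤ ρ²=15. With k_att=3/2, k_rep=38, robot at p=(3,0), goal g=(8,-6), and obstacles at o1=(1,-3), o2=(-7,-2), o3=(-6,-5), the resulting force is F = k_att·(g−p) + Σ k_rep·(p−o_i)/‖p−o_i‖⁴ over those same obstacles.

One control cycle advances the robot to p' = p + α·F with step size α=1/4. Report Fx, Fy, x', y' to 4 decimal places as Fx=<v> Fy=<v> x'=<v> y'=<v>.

Fx=7.9497 Fy=-8.3254 x'=4.9874 y'=-2.0814

F_att = 3/2·(g−p) = 3/2·(5,-6) = (7.5000,-9.0000)
o1: d²=13 ≤ ρ²=15; F_rep = 38·(2,3)/13² = (0.4497,0.6746)
o2: d²=104 > ρ²=15 → inactive
o3: d²=106 > ρ²=15 → inactive
F = F_att + ΣF_rep = (7.9497,-8.3254)
p' = p + 1/4·F = (4.9874,-2.0814)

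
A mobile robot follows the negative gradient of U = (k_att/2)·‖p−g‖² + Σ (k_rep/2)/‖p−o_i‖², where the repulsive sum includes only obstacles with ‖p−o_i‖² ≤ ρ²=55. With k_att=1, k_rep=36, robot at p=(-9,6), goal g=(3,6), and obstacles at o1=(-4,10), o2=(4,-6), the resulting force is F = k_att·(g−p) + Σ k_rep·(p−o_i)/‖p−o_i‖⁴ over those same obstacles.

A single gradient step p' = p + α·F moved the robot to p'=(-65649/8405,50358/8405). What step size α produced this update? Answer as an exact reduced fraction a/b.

α = 1/10

F_att = 1·(g−p) = 1·(12,0) = (12.0000,0.0000)
o1: d²=41 ≤ ρ²=55; F_rep = 36·(-5,-4)/41² = (-0.1071,-0.0857)
o2: d²=313 > ρ²=55 → inactive
F = F_att + ΣF_rep = (11.8929,-0.0857)
Δp = p'−p = (1.1893,-0.0086); α = Δx/Fx = (9996/8405) / (19992/1681) = 1/10
check: Δy/Fy = (-72/8405) / (-144/1681) = 1/10 ✓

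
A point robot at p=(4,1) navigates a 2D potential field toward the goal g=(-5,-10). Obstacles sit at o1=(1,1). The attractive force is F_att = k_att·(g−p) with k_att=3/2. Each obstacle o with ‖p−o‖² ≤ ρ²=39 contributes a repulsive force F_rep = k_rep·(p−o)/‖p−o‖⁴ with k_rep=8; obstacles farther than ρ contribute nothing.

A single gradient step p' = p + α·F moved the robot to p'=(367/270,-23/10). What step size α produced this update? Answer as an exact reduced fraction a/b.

α = 1/5

F_att = 3/2·(g−p) = 3/2·(-9,-11) = (-13.5000,-16.5000)
o1: d²=9 ≤ ρ²=39; F_rep = 8·(3,0)/9² = (0.2963,0.0000)
F = F_att + ΣF_rep = (-13.2037,-16.5000)
Δp = p'−p = (-2.6407,-3.3000); α = Δx/Fx = (-713/270) / (-713/54) = 1/5
check: Δy/Fy = (-33/10) / (-33/2) = 1/5 ✓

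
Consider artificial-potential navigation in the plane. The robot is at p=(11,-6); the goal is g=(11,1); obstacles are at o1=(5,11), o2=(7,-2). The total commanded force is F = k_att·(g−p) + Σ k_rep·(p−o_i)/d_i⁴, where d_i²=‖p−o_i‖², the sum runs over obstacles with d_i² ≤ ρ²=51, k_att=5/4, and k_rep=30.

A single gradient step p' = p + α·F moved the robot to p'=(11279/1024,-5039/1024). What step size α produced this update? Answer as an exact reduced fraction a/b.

F_att = 5/4·(g−p) = 5/4·(0,7) = (0.0000,8.7500)
o1: d²=325 > ρ²=51 → inactive
o2: d²=32 ≤ ρ²=51; F_rep = 30·(4,-4)/32² = (0.1172,-0.1172)
F = F_att + ΣF_rep = (0.1172,8.6328)
Δp = p'−p = (0.0146,1.0791); α = Δx/Fx = (15/1024) / (15/128) = 1/8
check: Δy/Fy = (1105/1024) / (1105/128) = 1/8 ✓

α = 1/8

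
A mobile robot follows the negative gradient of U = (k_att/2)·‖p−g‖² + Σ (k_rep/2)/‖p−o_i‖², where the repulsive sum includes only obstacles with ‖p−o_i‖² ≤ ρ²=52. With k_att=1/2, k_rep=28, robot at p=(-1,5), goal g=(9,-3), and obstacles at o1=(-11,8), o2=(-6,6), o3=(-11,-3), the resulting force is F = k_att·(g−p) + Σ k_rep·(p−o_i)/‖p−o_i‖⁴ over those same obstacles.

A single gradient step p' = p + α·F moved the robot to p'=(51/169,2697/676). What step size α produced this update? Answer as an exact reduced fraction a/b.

α = 1/4

F_att = 1/2·(g−p) = 1/2·(10,-8) = (5.0000,-4.0000)
o1: d²=109 > ρ²=52 → inactive
o2: d²=26 ≤ ρ²=52; F_rep = 28·(5,-1)/26² = (0.2071,-0.0414)
o3: d²=164 > ρ²=52 → inactive
F = F_att + ΣF_rep = (5.2071,-4.0414)
Δp = p'−p = (1.3018,-1.0104); α = Δx/Fx = (220/169) / (880/169) = 1/4
check: Δy/Fy = (-683/676) / (-683/169) = 1/4 ✓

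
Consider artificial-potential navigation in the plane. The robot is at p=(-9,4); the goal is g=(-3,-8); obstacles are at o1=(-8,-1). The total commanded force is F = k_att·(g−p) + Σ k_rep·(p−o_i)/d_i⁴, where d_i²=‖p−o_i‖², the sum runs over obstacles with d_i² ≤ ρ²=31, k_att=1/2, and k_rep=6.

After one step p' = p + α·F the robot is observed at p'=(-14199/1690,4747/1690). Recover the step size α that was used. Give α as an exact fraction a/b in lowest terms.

α = 1/5

F_att = 1/2·(g−p) = 1/2·(6,-12) = (3.0000,-6.0000)
o1: d²=26 ≤ ρ²=31; F_rep = 6·(-1,5)/26² = (-0.0089,0.0444)
F = F_att + ΣF_rep = (2.9911,-5.9556)
Δp = p'−p = (0.5982,-1.1911); α = Δx/Fx = (1011/1690) / (1011/338) = 1/5
check: Δy/Fy = (-2013/1690) / (-2013/338) = 1/5 ✓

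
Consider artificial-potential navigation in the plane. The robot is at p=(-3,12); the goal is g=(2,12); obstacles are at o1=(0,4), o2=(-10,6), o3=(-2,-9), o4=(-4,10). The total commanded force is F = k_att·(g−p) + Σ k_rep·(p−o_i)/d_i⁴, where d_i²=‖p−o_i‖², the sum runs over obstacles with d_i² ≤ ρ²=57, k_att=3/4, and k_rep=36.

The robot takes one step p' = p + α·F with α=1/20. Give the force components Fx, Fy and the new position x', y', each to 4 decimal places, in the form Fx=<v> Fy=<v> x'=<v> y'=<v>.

Fx=5.1900 Fy=2.8800 x'=-2.7405 y'=12.1440

F_att = 3/4·(g−p) = 3/4·(5,0) = (3.7500,0.0000)
o1: d²=73 > ρ²=57 → inactive
o2: d²=85 > ρ²=57 → inactive
o3: d²=442 > ρ²=57 → inactive
o4: d²=5 ≤ ρ²=57; F_rep = 36·(1,2)/5² = (1.4400,2.8800)
F = F_att + ΣF_rep = (5.1900,2.8800)
p' = p + 1/20·F = (-2.7405,12.1440)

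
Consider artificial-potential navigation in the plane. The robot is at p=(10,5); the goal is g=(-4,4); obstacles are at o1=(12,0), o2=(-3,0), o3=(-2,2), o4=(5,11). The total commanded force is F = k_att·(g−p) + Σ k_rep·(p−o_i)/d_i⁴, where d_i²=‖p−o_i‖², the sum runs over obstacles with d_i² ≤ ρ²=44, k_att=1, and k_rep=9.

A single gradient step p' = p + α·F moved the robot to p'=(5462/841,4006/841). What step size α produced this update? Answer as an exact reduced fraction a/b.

α = 1/4

F_att = 1·(g−p) = 1·(-14,-1) = (-14.0000,-1.0000)
o1: d²=29 ≤ ρ²=44; F_rep = 9·(-2,5)/29² = (-0.0214,0.0535)
o2: d²=194 > ρ²=44 → inactive
o3: d²=153 > ρ²=44 → inactive
o4: d²=61 > ρ²=44 → inactive
F = F_att + ΣF_rep = (-14.0214,-0.9465)
Δp = p'−p = (-3.5054,-0.2366); α = Δx/Fx = (-2948/841) / (-11792/841) = 1/4
check: Δy/Fy = (-199/841) / (-796/841) = 1/4 ✓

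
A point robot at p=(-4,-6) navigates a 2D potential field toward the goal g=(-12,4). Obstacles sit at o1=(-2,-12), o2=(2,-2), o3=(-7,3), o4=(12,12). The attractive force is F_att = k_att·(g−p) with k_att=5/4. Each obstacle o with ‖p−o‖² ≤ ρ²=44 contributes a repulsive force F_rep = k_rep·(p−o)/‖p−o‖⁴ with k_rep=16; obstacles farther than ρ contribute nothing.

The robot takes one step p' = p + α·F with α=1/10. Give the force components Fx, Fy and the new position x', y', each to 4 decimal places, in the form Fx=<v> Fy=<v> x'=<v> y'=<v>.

Fx=-10.0200 Fy=12.5600 x'=-5.0020 y'=-4.7440

F_att = 5/4·(g−p) = 5/4·(-8,10) = (-10.0000,12.5000)
o1: d²=40 ≤ ρ²=44; F_rep = 16·(-2,6)/40² = (-0.0200,0.0600)
o2: d²=52 > ρ²=44 → inactive
o3: d²=90 > ρ²=44 → inactive
o4: d²=580 > ρ²=44 → inactive
F = F_att + ΣF_rep = (-10.0200,12.5600)
p' = p + 1/10·F = (-5.0020,-4.7440)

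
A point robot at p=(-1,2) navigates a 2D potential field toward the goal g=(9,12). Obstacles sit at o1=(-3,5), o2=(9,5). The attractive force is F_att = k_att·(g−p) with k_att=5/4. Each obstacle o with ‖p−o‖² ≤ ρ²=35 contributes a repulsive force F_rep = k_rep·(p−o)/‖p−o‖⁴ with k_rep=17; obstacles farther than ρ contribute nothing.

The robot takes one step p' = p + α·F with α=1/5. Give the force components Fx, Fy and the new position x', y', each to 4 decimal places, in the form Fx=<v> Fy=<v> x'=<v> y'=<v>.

F_att = 5/4·(g−p) = 5/4·(10,10) = (12.5000,12.5000)
o1: d²=13 ≤ ρ²=35; F_rep = 17·(2,-3)/13² = (0.2012,-0.3018)
o2: d²=109 > ρ²=35 → inactive
F = F_att + ΣF_rep = (12.7012,12.1982)
p' = p + 1/5·F = (1.5402,4.4396)

Fx=12.7012 Fy=12.1982 x'=1.5402 y'=4.4396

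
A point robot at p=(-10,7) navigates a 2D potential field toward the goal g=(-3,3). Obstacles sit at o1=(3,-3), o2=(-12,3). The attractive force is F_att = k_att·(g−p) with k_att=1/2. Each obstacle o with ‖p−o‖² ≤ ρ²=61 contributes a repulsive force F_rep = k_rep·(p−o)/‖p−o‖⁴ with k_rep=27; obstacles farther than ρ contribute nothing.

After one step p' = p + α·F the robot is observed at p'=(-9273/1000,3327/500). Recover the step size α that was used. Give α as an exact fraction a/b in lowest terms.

F_att = 1/2·(g−p) = 1/2·(7,-4) = (3.5000,-2.0000)
o1: d²=269 > ρ²=61 → inactive
o2: d²=20 ≤ ρ²=61; F_rep = 27·(2,4)/20² = (0.1350,0.2700)
F = F_att + ΣF_rep = (3.6350,-1.7300)
Δp = p'−p = (0.7270,-0.3460); α = Δx/Fx = (727/1000) / (727/200) = 1/5
check: Δy/Fy = (-173/500) / (-173/100) = 1/5 ✓

α = 1/5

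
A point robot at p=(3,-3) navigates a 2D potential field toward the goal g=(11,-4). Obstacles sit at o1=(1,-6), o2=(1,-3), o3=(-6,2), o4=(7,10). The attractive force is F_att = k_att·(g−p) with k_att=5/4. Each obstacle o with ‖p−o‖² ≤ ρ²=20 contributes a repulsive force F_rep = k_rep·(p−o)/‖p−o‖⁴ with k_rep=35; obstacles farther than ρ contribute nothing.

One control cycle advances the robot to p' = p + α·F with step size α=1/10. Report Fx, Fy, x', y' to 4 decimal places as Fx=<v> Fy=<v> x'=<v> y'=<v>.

F_att = 5/4·(g−p) = 5/4·(8,-1) = (10.0000,-1.2500)
o1: d²=13 ≤ ρ²=20; F_rep = 35·(2,3)/13² = (0.4142,0.6213)
o2: d²=4 ≤ ρ²=20; F_rep = 35·(2,0)/4² = (4.3750,0.0000)
o3: d²=106 > ρ²=20 → inactive
o4: d²=185 > ρ²=20 → inactive
F = F_att + ΣF_rep = (14.7892,-0.6287)
p' = p + 1/10·F = (4.4789,-3.0629)

Fx=14.7892 Fy=-0.6287 x'=4.4789 y'=-3.0629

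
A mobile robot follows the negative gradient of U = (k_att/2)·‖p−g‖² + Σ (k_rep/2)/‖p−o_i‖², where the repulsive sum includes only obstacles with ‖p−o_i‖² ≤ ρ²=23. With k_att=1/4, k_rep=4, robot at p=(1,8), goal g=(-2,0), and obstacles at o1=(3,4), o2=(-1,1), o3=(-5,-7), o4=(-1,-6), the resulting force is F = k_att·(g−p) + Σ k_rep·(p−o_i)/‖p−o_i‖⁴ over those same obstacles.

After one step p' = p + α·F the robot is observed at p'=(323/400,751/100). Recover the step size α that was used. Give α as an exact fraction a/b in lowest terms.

α = 1/4

F_att = 1/4·(g−p) = 1/4·(-3,-8) = (-0.7500,-2.0000)
o1: d²=20 ≤ ρ²=23; F_rep = 4·(-2,4)/20² = (-0.0200,0.0400)
o2: d²=53 > ρ²=23 → inactive
o3: d²=261 > ρ²=23 → inactive
o4: d²=200 > ρ²=23 → inactive
F = F_att + ΣF_rep = (-0.7700,-1.9600)
Δp = p'−p = (-0.1925,-0.4900); α = Δx/Fx = (-77/400) / (-77/100) = 1/4
check: Δy/Fy = (-49/100) / (-49/25) = 1/4 ✓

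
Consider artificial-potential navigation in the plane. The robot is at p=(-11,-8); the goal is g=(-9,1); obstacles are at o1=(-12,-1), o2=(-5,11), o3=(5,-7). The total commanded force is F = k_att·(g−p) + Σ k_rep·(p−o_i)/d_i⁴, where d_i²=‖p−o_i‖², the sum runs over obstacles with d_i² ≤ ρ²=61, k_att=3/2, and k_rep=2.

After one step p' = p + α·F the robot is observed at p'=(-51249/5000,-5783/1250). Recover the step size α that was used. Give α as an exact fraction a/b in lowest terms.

F_att = 3/2·(g−p) = 3/2·(2,9) = (3.0000,13.5000)
o1: d²=50 ≤ ρ²=61; F_rep = 2·(1,-7)/50² = (0.0008,-0.0056)
o2: d²=397 > ρ²=61 → inactive
o3: d²=257 > ρ²=61 → inactive
F = F_att + ΣF_rep = (3.0008,13.4944)
Δp = p'−p = (0.7502,3.3736); α = Δx/Fx = (3751/5000) / (3751/1250) = 1/4
check: Δy/Fy = (4217/1250) / (8434/625) = 1/4 ✓

α = 1/4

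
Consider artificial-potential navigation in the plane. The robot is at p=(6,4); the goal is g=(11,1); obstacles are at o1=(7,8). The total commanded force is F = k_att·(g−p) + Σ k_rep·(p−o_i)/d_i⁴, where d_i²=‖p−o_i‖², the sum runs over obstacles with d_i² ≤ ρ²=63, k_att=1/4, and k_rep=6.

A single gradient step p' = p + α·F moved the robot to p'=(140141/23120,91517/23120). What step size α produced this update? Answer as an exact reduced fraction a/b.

F_att = 1/4·(g−p) = 1/4·(5,-3) = (1.2500,-0.7500)
o1: d²=17 ≤ ρ²=63; F_rep = 6·(-1,-4)/17² = (-0.0208,-0.0830)
F = F_att + ΣF_rep = (1.2292,-0.8330)
Δp = p'−p = (0.0615,-0.0417); α = Δx/Fx = (1421/23120) / (1421/1156) = 1/20
check: Δy/Fy = (-963/23120) / (-963/1156) = 1/20 ✓

α = 1/20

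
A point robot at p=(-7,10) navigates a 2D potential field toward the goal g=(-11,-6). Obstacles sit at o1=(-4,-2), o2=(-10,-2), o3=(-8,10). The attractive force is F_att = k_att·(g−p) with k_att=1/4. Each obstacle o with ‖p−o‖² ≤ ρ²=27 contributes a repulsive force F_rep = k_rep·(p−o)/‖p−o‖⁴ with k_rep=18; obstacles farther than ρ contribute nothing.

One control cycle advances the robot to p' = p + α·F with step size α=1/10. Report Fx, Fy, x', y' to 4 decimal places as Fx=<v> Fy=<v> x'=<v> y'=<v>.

F_att = 1/4·(g−p) = 1/4·(-4,-16) = (-1.0000,-4.0000)
o1: d²=153 > ρ²=27 → inactive
o2: d²=153 > ρ²=27 → inactive
o3: d²=1 ≤ ρ²=27; F_rep = 18·(1,0)/1² = (18.0000,0.0000)
F = F_att + ΣF_rep = (17.0000,-4.0000)
p' = p + 1/10·F = (-5.3000,9.6000)

Fx=17.0000 Fy=-4.0000 x'=-5.3000 y'=9.6000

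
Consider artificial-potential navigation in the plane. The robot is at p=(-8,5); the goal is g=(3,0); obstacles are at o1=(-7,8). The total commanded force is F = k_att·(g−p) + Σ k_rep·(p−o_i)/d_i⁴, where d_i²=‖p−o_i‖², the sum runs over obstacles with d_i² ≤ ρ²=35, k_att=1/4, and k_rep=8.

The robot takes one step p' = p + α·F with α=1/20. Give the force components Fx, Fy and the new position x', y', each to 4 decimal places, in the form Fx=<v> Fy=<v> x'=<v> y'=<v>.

Fx=2.6700 Fy=-1.4900 x'=-7.8665 y'=4.9255

F_att = 1/4·(g−p) = 1/4·(11,-5) = (2.7500,-1.2500)
o1: d²=10 ≤ ρ²=35; F_rep = 8·(-1,-3)/10² = (-0.0800,-0.2400)
F = F_att + ΣF_rep = (2.6700,-1.4900)
p' = p + 1/20·F = (-7.8665,4.9255)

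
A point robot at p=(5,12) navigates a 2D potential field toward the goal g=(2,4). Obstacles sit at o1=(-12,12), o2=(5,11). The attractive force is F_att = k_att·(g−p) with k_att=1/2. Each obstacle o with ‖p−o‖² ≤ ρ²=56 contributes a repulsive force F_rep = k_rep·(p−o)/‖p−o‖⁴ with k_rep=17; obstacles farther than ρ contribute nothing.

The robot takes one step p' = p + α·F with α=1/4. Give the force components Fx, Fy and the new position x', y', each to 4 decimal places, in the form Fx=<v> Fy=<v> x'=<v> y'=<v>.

F_att = 1/2·(g−p) = 1/2·(-3,-8) = (-1.5000,-4.0000)
o1: d²=289 > ρ²=56 → inactive
o2: d²=1 ≤ ρ²=56; F_rep = 17·(0,1)/1² = (0.0000,17.0000)
F = F_att + ΣF_rep = (-1.5000,13.0000)
p' = p + 1/4·F = (4.6250,15.2500)

Fx=-1.5000 Fy=13.0000 x'=4.6250 y'=15.2500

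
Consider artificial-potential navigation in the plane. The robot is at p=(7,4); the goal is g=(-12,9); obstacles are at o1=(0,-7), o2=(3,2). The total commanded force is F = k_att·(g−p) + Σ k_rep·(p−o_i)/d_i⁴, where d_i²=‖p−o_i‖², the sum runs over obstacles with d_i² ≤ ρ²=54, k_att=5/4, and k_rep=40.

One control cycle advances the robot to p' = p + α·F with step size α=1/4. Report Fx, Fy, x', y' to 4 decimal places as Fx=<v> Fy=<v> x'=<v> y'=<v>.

Fx=-23.3500 Fy=6.4500 x'=1.1625 y'=5.6125

F_att = 5/4·(g−p) = 5/4·(-19,5) = (-23.7500,6.2500)
o1: d²=170 > ρ²=54 → inactive
o2: d²=20 ≤ ρ²=54; F_rep = 40·(4,2)/20² = (0.4000,0.2000)
F = F_att + ΣF_rep = (-23.3500,6.4500)
p' = p + 1/4·F = (1.1625,5.6125)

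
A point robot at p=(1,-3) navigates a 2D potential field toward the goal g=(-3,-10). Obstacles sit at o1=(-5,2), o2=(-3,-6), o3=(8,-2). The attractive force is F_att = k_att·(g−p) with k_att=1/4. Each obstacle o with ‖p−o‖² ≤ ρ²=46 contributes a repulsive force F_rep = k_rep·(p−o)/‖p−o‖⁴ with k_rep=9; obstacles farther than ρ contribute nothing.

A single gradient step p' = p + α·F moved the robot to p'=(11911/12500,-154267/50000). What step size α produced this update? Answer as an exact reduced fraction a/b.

F_att = 1/4·(g−p) = 1/4·(-4,-7) = (-1.0000,-1.7500)
o1: d²=61 > ρ²=46 → inactive
o2: d²=25 ≤ ρ²=46; F_rep = 9·(4,3)/25² = (0.0576,0.0432)
o3: d²=50 > ρ²=46 → inactive
F = F_att + ΣF_rep = (-0.9424,-1.7068)
Δp = p'−p = (-0.0471,-0.0853); α = Δx/Fx = (-589/12500) / (-589/625) = 1/20
check: Δy/Fy = (-4267/50000) / (-4267/2500) = 1/20 ✓

α = 1/20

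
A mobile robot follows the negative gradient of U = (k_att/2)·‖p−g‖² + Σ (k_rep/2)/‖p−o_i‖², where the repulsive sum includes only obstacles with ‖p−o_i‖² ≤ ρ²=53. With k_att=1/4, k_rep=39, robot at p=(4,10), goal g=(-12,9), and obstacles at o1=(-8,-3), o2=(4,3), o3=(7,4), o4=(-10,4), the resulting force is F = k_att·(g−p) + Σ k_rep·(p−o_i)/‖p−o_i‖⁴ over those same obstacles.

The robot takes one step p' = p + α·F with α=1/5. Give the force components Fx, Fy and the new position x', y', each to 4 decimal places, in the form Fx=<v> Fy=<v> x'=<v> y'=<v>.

Fx=-4.0578 Fy=-0.0207 x'=3.1884 y'=9.9959

F_att = 1/4·(g−p) = 1/4·(-16,-1) = (-4.0000,-0.2500)
o1: d²=313 > ρ²=53 → inactive
o2: d²=49 ≤ ρ²=53; F_rep = 39·(0,7)/49² = (0.0000,0.1137)
o3: d²=45 ≤ ρ²=53; F_rep = 39·(-3,6)/45² = (-0.0578,0.1156)
o4: d²=232 > ρ²=53 → inactive
F = F_att + ΣF_rep = (-4.0578,-0.0207)
p' = p + 1/5·F = (3.1884,9.9959)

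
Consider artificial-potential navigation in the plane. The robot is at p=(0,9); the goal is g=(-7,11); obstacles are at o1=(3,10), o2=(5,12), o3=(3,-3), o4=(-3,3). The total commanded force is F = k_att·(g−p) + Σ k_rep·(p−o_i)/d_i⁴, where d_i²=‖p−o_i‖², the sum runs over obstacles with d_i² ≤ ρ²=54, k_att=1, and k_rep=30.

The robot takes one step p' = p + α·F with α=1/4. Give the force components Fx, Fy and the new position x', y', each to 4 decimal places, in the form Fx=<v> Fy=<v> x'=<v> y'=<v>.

Fx=-7.9853 Fy=1.7110 x'=-1.9963 y'=9.4278

F_att = 1·(g−p) = 1·(-7,2) = (-7.0000,2.0000)
o1: d²=10 ≤ ρ²=54; F_rep = 30·(-3,-1)/10² = (-0.9000,-0.3000)
o2: d²=34 ≤ ρ²=54; F_rep = 30·(-5,-3)/34² = (-0.1298,-0.0779)
o3: d²=153 > ρ²=54 → inactive
o4: d²=45 ≤ ρ²=54; F_rep = 30·(3,6)/45² = (0.0444,0.0889)
F = F_att + ΣF_rep = (-7.9853,1.7110)
p' = p + 1/4·F = (-1.9963,9.4278)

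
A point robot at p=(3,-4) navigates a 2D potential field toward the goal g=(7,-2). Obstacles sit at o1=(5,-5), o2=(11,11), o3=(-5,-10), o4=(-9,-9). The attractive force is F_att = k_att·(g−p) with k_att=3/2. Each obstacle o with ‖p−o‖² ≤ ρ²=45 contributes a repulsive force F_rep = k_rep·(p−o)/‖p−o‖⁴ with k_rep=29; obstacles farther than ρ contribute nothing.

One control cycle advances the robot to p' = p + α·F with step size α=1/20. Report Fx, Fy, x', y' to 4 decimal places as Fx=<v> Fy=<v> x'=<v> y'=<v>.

F_att = 3/2·(g−p) = 3/2·(4,2) = (6.0000,3.0000)
o1: d²=5 ≤ ρ²=45; F_rep = 29·(-2,1)/5² = (-2.3200,1.1600)
o2: d²=289 > ρ²=45 → inactive
o3: d²=100 > ρ²=45 → inactive
o4: d²=169 > ρ²=45 → inactive
F = F_att + ΣF_rep = (3.6800,4.1600)
p' = p + 1/20·F = (3.1840,-3.7920)

Fx=3.6800 Fy=4.1600 x'=3.1840 y'=-3.7920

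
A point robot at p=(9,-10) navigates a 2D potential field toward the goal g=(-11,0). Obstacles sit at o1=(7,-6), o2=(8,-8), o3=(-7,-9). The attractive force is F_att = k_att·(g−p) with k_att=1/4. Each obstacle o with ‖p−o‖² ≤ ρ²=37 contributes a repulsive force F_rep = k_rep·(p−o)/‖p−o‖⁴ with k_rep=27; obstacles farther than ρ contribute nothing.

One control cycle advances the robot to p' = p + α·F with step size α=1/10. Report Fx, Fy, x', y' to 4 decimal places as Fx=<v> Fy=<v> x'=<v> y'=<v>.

F_att = 1/4·(g−p) = 1/4·(-20,10) = (-5.0000,2.5000)
o1: d²=20 ≤ ρ²=37; F_rep = 27·(2,-4)/20² = (0.1350,-0.2700)
o2: d²=5 ≤ ρ²=37; F_rep = 27·(1,-2)/5² = (1.0800,-2.1600)
o3: d²=257 > ρ²=37 → inactive
F = F_att + ΣF_rep = (-3.7850,0.0700)
p' = p + 1/10·F = (8.6215,-9.9930)

Fx=-3.7850 Fy=0.0700 x'=8.6215 y'=-9.9930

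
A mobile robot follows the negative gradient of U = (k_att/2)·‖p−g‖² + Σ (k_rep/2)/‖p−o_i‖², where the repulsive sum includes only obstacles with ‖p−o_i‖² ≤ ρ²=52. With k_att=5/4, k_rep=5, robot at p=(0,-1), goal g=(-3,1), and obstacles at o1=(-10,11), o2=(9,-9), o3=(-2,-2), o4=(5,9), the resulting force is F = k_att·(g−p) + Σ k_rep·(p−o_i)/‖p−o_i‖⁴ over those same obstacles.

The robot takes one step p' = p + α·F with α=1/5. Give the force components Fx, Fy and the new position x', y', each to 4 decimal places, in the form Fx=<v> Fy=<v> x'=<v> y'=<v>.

F_att = 5/4·(g−p) = 5/4·(-3,2) = (-3.7500,2.5000)
o1: d²=244 > ρ²=52 → inactive
o2: d²=145 > ρ²=52 → inactive
o3: d²=5 ≤ ρ²=52; F_rep = 5·(2,1)/5² = (0.4000,0.2000)
o4: d²=125 > ρ²=52 → inactive
F = F_att + ΣF_rep = (-3.3500,2.7000)
p' = p + 1/5·F = (-0.6700,-0.4600)

Fx=-3.3500 Fy=2.7000 x'=-0.6700 y'=-0.4600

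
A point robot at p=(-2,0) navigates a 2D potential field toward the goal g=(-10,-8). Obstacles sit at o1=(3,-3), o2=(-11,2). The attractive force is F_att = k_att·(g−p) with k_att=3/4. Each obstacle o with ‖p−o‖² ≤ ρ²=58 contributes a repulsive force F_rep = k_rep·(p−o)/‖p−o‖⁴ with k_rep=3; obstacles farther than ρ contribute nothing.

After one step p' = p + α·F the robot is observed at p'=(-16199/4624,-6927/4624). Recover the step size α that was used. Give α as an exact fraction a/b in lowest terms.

F_att = 3/4·(g−p) = 3/4·(-8,-8) = (-6.0000,-6.0000)
o1: d²=34 ≤ ρ²=58; F_rep = 3·(-5,3)/34² = (-0.0130,0.0078)
o2: d²=85 > ρ²=58 → inactive
F = F_att + ΣF_rep = (-6.0130,-5.9922)
Δp = p'−p = (-1.5032,-1.4981); α = Δx/Fx = (-6951/4624) / (-6951/1156) = 1/4
check: Δy/Fy = (-6927/4624) / (-6927/1156) = 1/4 ✓

α = 1/4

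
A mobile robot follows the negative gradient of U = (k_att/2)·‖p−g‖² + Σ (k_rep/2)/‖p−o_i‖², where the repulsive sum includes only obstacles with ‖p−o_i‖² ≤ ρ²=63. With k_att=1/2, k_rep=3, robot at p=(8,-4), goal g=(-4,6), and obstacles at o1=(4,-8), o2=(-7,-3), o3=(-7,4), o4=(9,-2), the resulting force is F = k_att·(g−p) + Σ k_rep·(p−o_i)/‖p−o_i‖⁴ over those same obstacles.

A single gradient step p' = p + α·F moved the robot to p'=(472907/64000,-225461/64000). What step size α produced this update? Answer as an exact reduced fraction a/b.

α = 1/10

F_att = 1/2·(g−p) = 1/2·(-12,10) = (-6.0000,5.0000)
o1: d²=32 ≤ ρ²=63; F_rep = 3·(4,4)/32² = (0.0117,0.0117)
o2: d²=226 > ρ²=63 → inactive
o3: d²=289 > ρ²=63 → inactive
o4: d²=5 ≤ ρ²=63; F_rep = 3·(-1,-2)/5² = (-0.1200,-0.2400)
F = F_att + ΣF_rep = (-6.1083,4.7717)
Δp = p'−p = (-0.6108,0.4772); α = Δx/Fx = (-39093/64000) / (-39093/6400) = 1/10
check: Δy/Fy = (30539/64000) / (30539/6400) = 1/10 ✓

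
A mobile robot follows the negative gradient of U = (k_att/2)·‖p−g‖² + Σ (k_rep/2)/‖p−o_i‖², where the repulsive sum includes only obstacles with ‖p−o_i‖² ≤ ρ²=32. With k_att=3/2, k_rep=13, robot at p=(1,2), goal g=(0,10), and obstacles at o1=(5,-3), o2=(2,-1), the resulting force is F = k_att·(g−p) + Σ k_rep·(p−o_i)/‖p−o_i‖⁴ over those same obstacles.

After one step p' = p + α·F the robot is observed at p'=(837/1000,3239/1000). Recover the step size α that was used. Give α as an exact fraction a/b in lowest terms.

α = 1/10

F_att = 3/2·(g−p) = 3/2·(-1,8) = (-1.5000,12.0000)
o1: d²=41 > ρ²=32 → inactive
o2: d²=10 ≤ ρ²=32; F_rep = 13·(-1,3)/10² = (-0.1300,0.3900)
F = F_att + ΣF_rep = (-1.6300,12.3900)
Δp = p'−p = (-0.1630,1.2390); α = Δx/Fx = (-163/1000) / (-163/100) = 1/10
check: Δy/Fy = (1239/1000) / (1239/100) = 1/10 ✓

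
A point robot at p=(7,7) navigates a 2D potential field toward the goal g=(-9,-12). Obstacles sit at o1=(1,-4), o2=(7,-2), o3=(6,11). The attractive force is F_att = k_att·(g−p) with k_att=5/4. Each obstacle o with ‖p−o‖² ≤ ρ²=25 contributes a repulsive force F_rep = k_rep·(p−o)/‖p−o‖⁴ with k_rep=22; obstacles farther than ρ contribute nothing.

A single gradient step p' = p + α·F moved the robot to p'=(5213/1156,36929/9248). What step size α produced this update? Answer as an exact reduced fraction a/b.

F_att = 5/4·(g−p) = 5/4·(-16,-19) = (-20.0000,-23.7500)
o1: d²=157 > ρ²=25 → inactive
o2: d²=81 > ρ²=25 → inactive
o3: d²=17 ≤ ρ²=25; F_rep = 22·(1,-4)/17² = (0.0761,-0.3045)
F = F_att + ΣF_rep = (-19.9239,-24.0545)
Δp = p'−p = (-2.4905,-3.0068); α = Δx/Fx = (-2879/1156) / (-5758/289) = 1/8
check: Δy/Fy = (-27807/9248) / (-27807/1156) = 1/8 ✓

α = 1/8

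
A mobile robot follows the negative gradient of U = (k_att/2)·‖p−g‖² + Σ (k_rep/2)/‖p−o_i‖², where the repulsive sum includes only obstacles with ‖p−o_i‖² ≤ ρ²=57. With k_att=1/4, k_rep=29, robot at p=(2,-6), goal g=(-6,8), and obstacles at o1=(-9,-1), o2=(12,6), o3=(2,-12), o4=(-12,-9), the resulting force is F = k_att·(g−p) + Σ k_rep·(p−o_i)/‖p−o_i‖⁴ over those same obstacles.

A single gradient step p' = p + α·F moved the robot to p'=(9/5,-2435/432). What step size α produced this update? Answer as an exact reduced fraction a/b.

F_att = 1/4·(g−p) = 1/4·(-8,14) = (-2.0000,3.5000)
o1: d²=146 > ρ²=57 → inactive
o2: d²=244 > ρ²=57 → inactive
o3: d²=36 ≤ ρ²=57; F_rep = 29·(0,6)/36² = (0.0000,0.1343)
o4: d²=205 > ρ²=57 → inactive
F = F_att + ΣF_rep = (-2.0000,3.6343)
Δp = p'−p = (-0.2000,0.3634); α = Δx/Fx = (-1/5) / (-2) = 1/10
check: Δy/Fy = (157/432) / (785/216) = 1/10 ✓

α = 1/10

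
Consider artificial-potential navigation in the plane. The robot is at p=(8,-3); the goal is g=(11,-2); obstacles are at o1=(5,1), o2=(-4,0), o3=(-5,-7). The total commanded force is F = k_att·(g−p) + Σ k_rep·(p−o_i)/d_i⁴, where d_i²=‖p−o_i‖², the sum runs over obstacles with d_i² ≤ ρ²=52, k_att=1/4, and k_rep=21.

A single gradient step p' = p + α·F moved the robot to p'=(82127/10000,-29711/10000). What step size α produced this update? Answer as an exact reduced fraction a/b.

α = 1/4

F_att = 1/4·(g−p) = 1/4·(3,1) = (0.7500,0.2500)
o1: d²=25 ≤ ρ²=52; F_rep = 21·(3,-4)/25² = (0.1008,-0.1344)
o2: d²=153 > ρ²=52 → inactive
o3: d²=185 > ρ²=52 → inactive
F = F_att + ΣF_rep = (0.8508,0.1156)
Δp = p'−p = (0.2127,0.0289); α = Δx/Fx = (2127/10000) / (2127/2500) = 1/4
check: Δy/Fy = (289/10000) / (289/2500) = 1/4 ✓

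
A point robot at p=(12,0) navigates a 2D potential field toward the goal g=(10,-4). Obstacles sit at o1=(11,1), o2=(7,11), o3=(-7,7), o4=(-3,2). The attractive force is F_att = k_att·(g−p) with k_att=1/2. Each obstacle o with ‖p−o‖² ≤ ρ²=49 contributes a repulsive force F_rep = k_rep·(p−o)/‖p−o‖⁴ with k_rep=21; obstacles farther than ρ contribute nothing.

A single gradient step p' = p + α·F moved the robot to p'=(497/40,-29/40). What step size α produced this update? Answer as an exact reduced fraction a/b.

F_att = 1/2·(g−p) = 1/2·(-2,-4) = (-1.0000,-2.0000)
o1: d²=2 ≤ ρ²=49; F_rep = 21·(1,-1)/2² = (5.2500,-5.2500)
o2: d²=146 > ρ²=49 → inactive
o3: d²=410 > ρ²=49 → inactive
o4: d²=229 > ρ²=49 → inactive
F = F_att + ΣF_rep = (4.2500,-7.2500)
Δp = p'−p = (0.4250,-0.7250); α = Δx/Fx = (17/40) / (17/4) = 1/10
check: Δy/Fy = (-29/40) / (-29/4) = 1/10 ✓

α = 1/10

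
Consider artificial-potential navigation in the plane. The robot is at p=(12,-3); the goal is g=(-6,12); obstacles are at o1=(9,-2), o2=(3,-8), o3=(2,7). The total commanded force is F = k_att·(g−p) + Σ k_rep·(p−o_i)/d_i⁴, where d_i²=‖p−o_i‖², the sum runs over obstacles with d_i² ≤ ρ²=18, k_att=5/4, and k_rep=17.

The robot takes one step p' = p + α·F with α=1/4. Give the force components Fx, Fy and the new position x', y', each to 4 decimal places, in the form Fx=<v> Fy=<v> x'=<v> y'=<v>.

F_att = 5/4·(g−p) = 5/4·(-18,15) = (-22.5000,18.7500)
o1: d²=10 ≤ ρ²=18; F_rep = 17·(3,-1)/10² = (0.5100,-0.1700)
o2: d²=106 > ρ²=18 → inactive
o3: d²=200 > ρ²=18 → inactive
F = F_att + ΣF_rep = (-21.9900,18.5800)
p' = p + 1/4·F = (6.5025,1.6450)

Fx=-21.9900 Fy=18.5800 x'=6.5025 y'=1.6450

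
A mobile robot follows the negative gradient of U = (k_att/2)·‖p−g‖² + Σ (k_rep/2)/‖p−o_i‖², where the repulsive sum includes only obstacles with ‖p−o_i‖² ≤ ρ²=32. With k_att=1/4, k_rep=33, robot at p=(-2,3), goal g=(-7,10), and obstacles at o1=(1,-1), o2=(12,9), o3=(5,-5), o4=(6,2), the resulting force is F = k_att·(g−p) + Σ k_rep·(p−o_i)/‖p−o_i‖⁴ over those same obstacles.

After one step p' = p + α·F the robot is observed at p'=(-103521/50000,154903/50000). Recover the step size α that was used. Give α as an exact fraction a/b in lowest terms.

F_att = 1/4·(g−p) = 1/4·(-5,7) = (-1.2500,1.7500)
o1: d²=25 ≤ ρ²=32; F_rep = 33·(-3,4)/25² = (-0.1584,0.2112)
o2: d²=232 > ρ²=32 → inactive
o3: d²=113 > ρ²=32 → inactive
o4: d²=65 > ρ²=32 → inactive
F = F_att + ΣF_rep = (-1.4084,1.9612)
Δp = p'−p = (-0.0704,0.0981); α = Δx/Fx = (-3521/50000) / (-3521/2500) = 1/20
check: Δy/Fy = (4903/50000) / (4903/2500) = 1/20 ✓

α = 1/20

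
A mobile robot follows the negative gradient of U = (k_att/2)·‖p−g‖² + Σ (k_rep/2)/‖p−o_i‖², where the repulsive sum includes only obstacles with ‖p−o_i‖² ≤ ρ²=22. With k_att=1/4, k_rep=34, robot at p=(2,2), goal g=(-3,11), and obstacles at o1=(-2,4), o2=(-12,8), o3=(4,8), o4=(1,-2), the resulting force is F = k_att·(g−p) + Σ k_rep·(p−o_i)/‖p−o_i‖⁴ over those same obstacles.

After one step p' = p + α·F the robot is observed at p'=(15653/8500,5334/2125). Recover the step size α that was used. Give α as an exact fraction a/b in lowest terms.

α = 1/5

F_att = 1/4·(g−p) = 1/4·(-5,9) = (-1.2500,2.2500)
o1: d²=20 ≤ ρ²=22; F_rep = 34·(4,-2)/20² = (0.3400,-0.1700)
o2: d²=232 > ρ²=22 → inactive
o3: d²=40 > ρ²=22 → inactive
o4: d²=17 ≤ ρ²=22; F_rep = 34·(1,4)/17² = (0.1176,0.4706)
F = F_att + ΣF_rep = (-0.7924,2.5506)
Δp = p'−p = (-0.1585,0.5101); α = Δx/Fx = (-1347/8500) / (-1347/1700) = 1/5
check: Δy/Fy = (1084/2125) / (1084/425) = 1/5 ✓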